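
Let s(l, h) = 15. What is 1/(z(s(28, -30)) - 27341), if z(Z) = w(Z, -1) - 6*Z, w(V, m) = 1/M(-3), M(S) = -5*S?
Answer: -15/411464 ≈ -3.6455e-5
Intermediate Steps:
w(V, m) = 1/15 (w(V, m) = 1/(-5*(-3)) = 1/15)
z(Z) = 1/15 - 6*Z
1/(z(s(28, -30)) - 27341) = 1/((1/15 - 6*15) - 27341) = 1/((1/15 - 90) - 27341) = 1/(-1349/15 - 27341) = 1/(-411464/15) = -15/411464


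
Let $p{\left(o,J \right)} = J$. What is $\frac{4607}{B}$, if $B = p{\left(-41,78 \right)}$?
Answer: $\frac{4607}{78} \approx 59.064$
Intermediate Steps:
$B = 78$
$\frac{4607}{B} = \frac{4607}{78}$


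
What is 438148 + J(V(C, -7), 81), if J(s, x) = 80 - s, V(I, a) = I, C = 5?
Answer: 438223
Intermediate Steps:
438148 + J(V(C, -7), 81) = 438148 + (80 - 1*5) = 438148 + (80 - 5) = 438148 + 75 = 438223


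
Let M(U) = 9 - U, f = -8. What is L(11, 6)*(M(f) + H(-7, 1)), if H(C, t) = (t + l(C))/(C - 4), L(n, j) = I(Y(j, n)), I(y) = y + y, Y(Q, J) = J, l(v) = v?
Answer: 386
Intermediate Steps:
I(y) = 2*y
L(n, j) = 2*n
H(C, t) = (C + t)/(-4 + C) (H(C, t) = (t + C)/(C - 4) = (C + t)/(-4 + C))
L(11, 6)*(M(f) + H(-7, 1)) = (2*11)*((9 - 1*(-8)) + (-7 + 1)/(-4 - 7)) = 22*((9 + 8) - 6/(-11)) = 22*(17 - 1/11*(-6)) = 22*(17 + 6/11) = 22*(193/11) = 386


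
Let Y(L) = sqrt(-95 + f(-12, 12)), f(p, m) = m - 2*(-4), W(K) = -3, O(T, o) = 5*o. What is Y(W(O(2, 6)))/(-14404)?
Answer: -5*I*sqrt(3)/14404 ≈ -0.00060124*I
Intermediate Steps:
f(p, m) = 8 + m (f(p, m) = m + 8 = 8 + m)
Y(L) = 5*I*sqrt(3) (Y(L) = sqrt(-95 + (8 + 12)) = sqrt(-95 + 20) = sqrt(-75) = 5*I*sqrt(3))
Y(W(O(2, 6)))/(-14404) = (5*I*sqrt(3))/(-14404) = (5*I*sqrt(3))*(-1/14404) = -5*I*sqrt(3)/14404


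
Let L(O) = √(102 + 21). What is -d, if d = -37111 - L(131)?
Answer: 37111 + √123 ≈ 37122.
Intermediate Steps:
L(O) = √123
d = -37111 - √123 ≈ -37122.
-d = -(-37111 - √123) = 37111 + √123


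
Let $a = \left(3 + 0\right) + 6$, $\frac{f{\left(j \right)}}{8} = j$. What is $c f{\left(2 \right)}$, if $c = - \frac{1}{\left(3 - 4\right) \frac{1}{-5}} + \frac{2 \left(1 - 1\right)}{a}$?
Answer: $-80$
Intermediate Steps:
$f{\left(j \right)} = 8 j$
$a = 9$ ($a = 3 + 6 = 9$)
$c = -5$ ($c = - \frac{1}{\left(3 - 4\right) \frac{1}{-5}} + \frac{2 \left(1 - 1\right)}{9} = - \frac{1}{\left(-1\right) \left(- \frac{1}{5}\right)} + 2 \cdot 0 \cdot \frac{1}{9} = - \frac{1}{\frac{1}{5}} + 0 \cdot \frac{1}{9} = \left(-1\right) 5 + 0 = -5 + 0 = -5$)
$c f{\left(2 \right)} = - 5 \cdot 8 \cdot 2 = \left(-5\right) 16 = -80$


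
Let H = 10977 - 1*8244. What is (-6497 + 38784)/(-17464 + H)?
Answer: -32287/14731 ≈ -2.1918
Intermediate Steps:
H = 2733 (H = 10977 - 8244 = 2733)
(-6497 + 38784)/(-17464 + H) = (-6497 + 38784)/(-17464 + 2733) = 32287/(-14731) = 32287*(-1/14731) = -32287/14731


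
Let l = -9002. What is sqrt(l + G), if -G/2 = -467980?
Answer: sqrt(926958) ≈ 962.79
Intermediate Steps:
G = 935960 (G = -2*(-467980) = 935960)
sqrt(l + G) = sqrt(-9002 + 935960) = sqrt(926958)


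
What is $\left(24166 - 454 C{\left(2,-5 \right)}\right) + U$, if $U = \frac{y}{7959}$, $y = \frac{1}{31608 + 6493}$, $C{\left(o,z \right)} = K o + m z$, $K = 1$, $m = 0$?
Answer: $\frac{7052892188623}{303245859} \approx 23258.0$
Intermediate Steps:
$C{\left(o,z \right)} = o$ ($C{\left(o,z \right)} = 1 o + 0 z = o + 0 = o$)
$y = \frac{1}{38101} \approx 2.6246 \cdot 10^{-5}$
$U = \frac{1}{303245859}$ ($U = \frac{1}{38101 \cdot 7959} = \frac{1}{38101} \cdot \frac{1}{7959} = \frac{1}{303245859} \approx 3.2977 \cdot 10^{-9}$)
$\left(24166 - 454 C{\left(2,-5 \right)}\right) + U = \left(24166 - 908\right) + \frac{1}{303245859} = 23258 + \frac{1}{303245859} = \frac{7052892188623}{303245859}$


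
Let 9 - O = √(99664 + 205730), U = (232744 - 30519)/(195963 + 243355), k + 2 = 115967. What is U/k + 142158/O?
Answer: -4345383129721181/1036955137704354 - 47386*√305394/101771 ≈ -261.50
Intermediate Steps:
k = 115965 (k = -2 + 115967 = 115965)
U = 202225/439318 ≈ 0.46032
O = 9 - √305394 (O = 9 - √(99664 + 205730) = 9 - √305394 ≈ -543.63)
U/k + 142158/O = (202225/439318)/115965 + 142158/(9 - √305394) = (202225/439318)*(1/115965) + 142158/(9 - √305394) = 40445/10189102374 + 142158/(9 - √305394)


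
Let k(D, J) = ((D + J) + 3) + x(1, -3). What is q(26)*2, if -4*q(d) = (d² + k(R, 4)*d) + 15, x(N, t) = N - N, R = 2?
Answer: -925/2 ≈ -462.50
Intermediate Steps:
x(N, t) = 0
k(D, J) = 3 + D + J (k(D, J) = ((D + J) + 3) + 0 = (3 + D + J) + 0 = 3 + D + J)
q(d) = -15/4 - 9*d/4 - d²/4 (q(d) = -((d² + (3 + 2 + 4)*d) + 15)/4 = -((d² + 9*d) + 15)/4 = -(15 + d² + 9*d)/4 = -15/4 - 9*d/4 - d²/4)
q(26)*2 = (-15/4 - 9/4*26 - ¼*26²)*2 = (-15/4 - 117/2 - ¼*676)*2 = (-15/4 - 117/2 - 169)*2 = -925/4*2 = -925/2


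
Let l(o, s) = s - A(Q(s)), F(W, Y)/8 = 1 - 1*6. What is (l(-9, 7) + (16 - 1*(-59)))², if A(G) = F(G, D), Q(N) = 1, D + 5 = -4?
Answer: 14884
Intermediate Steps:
D = -9 (D = -5 - 4 = -9)
F(W, Y) = -40 (F(W, Y) = 8*(1 - 1*6) = 8*(1 - 6) = 8*(-5) = -40)
A(G) = -40
l(o, s) = 40 + s (l(o, s) = s - 1*(-40) = s + 40 = 40 + s)
(l(-9, 7) + (16 - 1*(-59)))² = ((40 + 7) + (16 - 1*(-59)))² = (47 + (16 + 59))² = (47 + 75)² = 122² = 14884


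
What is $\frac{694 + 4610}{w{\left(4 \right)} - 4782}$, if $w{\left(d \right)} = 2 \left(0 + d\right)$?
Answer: $- \frac{2652}{2387} \approx -1.111$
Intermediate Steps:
$w{\left(d \right)} = 2 d$
$\frac{694 + 4610}{w{\left(4 \right)} - 4782} = \frac{694 + 4610}{2 \cdot 4 - 4782} = \frac{5304}{8 - 4782} = \frac{5304}{-4774} = 5304 \left(- \frac{1}{4774}\right) = - \frac{2652}{2387}$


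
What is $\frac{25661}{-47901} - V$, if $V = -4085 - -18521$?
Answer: $- \frac{691524497}{47901} \approx -14437.0$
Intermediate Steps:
$V = 14436$ ($V = -4085 + 18521 = 14436$)
$\frac{25661}{-47901} - V = \frac{25661}{-47901} - 14436 = 25661 \left(- \frac{1}{47901}\right) - 14436 = - \frac{25661}{47901} - 14436 = - \frac{691524497}{47901}$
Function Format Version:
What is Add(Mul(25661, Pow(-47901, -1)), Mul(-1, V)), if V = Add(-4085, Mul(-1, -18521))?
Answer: Rational(-691524497, 47901) ≈ -14437.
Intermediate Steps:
V = 14436 (V = Add(-4085, 18521) = 14436)
Add(Mul(25661, Pow(-47901, -1)), Mul(-1, V)) = Add(Mul(25661, Pow(-47901, -1)), Mul(-1, 14436)) = Add(Mul(25661, Rational(-1, 47901)), -14436) = Add(Rational(-25661, 47901), -14436) = Rational(-691524497, 47901)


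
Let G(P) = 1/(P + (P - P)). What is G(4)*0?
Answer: 0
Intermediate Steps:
G(P) = 1/P (G(P) = 1/(P + 0) = 1/P)
G(4)*0 = 0/4 = (¼)*0 = 0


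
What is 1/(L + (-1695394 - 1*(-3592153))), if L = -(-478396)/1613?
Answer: 1613/3059950663 ≈ 5.2713e-7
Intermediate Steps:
L = 478396/1613 (L = -(-478396)/1613 = -199*(-2404/1613) = 478396/1613 ≈ 296.59)
1/(L + (-1695394 - 1*(-3592153))) = 1/(478396/1613 + (-1695394 - 1*(-3592153))) = 1/(478396/1613 + (-1695394 + 3592153)) = 1/(478396/1613 + 1896759) = 1/(3059950663/1613) = 1613/3059950663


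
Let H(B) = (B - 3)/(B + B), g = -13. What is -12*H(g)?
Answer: -96/13 ≈ -7.3846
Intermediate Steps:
H(B) = (-3 + B)/(2*B) (H(B) = (-3 + B)/((2*B)) = (-3 + B)*(1/(2*B)) = (-3 + B)/(2*B))
-12*H(g) = -6*(-3 - 13)/(-13) = -6*(-1)*(-16)/13 = -12*8/13 = -96/13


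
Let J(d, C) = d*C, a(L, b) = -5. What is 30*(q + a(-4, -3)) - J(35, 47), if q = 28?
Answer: -955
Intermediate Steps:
J(d, C) = C*d
30*(q + a(-4, -3)) - J(35, 47) = 30*(28 - 5) - 47*35 = 30*23 - 1*1645 = 690 - 1645 = -955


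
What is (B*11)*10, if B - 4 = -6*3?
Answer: -1540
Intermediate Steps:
B = -14 (B = 4 - 6*3 = 4 - 18 = -14)
(B*11)*10 = -14*11*10 = -154*10 = -1540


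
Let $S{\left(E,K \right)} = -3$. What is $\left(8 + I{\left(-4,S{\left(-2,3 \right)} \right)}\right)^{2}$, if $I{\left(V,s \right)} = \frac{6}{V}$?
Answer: $\frac{169}{4} \approx 42.25$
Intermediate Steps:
$\left(8 + I{\left(-4,S{\left(-2,3 \right)} \right)}\right)^{2} = \left(8 + \frac{6}{-4}\right)^{2} = \left(8 + 6 \left(- \frac{1}{4}\right)\right)^{2} = \left(8 - \frac{3}{2}\right)^{2} = \left(\frac{13}{2}\right)^{2} = \frac{169}{4}$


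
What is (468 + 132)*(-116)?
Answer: -69600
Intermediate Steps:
(468 + 132)*(-116) = 600*(-116) = -69600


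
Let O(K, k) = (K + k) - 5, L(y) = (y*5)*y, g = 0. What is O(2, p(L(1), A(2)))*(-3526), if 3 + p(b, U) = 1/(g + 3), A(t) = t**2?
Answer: 59942/3 ≈ 19981.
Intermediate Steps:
L(y) = 5*y**2 (L(y) = (5*y)*y = 5*y**2)
p(b, U) = -8/3 (p(b, U) = -3 + 1/(0 + 3) = -3 + 1/3 = -8/3)
O(K, k) = -5 + K + k
O(2, p(L(1), A(2)))*(-3526) = (-5 + 2 - 8/3)*(-3526) = -17/3*(-3526) = 59942/3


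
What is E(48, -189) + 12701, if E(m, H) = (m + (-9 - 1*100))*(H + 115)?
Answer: 17215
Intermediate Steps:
E(m, H) = (-109 + m)*(115 + H) (E(m, H) = (m + (-9 - 100))*(115 + H) = (m - 109)*(115 + H) = (-109 + m)*(115 + H))
E(48, -189) + 12701 = (-12535 - 109*(-189) + 115*48 - 189*48) + 12701 = (-12535 + 20601 + 5520 - 9072) + 12701 = 4514 + 12701 = 17215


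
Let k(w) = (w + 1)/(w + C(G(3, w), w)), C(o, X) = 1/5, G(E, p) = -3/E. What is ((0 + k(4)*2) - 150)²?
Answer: 9610000/441 ≈ 21791.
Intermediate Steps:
C(o, X) = ⅕
k(w) = (1 + w)/(⅕ + w) (k(w) = (w + 1)/(w + ⅕) = (1 + w)/(⅕ + w))
((0 + k(4)*2) - 150)² = ((0 + (5*(1 + 4)/(1 + 5*4))*2) - 150)² = ((0 + (5*5/(1 + 20))*2) - 150)² = ((0 + (5*5/21)*2) - 150)² = ((0 + (5*(1/21)*5)*2) - 150)² = ((0 + (25/21)*2) - 150)² = ((0 + 50/21) - 150)² = (50/21 - 150)² = (-3100/21)² = 9610000/441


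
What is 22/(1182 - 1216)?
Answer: -11/17 ≈ -0.64706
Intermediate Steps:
22/(1182 - 1216) = 22/(-34) = -1/34*22 = -11/17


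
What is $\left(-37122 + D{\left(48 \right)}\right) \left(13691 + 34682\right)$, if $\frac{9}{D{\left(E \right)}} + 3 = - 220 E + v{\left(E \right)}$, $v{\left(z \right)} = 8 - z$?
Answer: $- \frac{19039834106475}{10603} \approx -1.7957 \cdot 10^{9}$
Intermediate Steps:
$D{\left(E \right)} = \frac{9}{5 - 221 E}$ ($D{\left(E \right)} = \frac{9}{-3 - \left(-8 + 221 E\right)} = \frac{9}{5 - 221 E}$)
$\left(-37122 + D{\left(48 \right)}\right) \left(13691 + 34682\right) = \left(-37122 - \frac{9}{-5 + 221 \cdot 48}\right) \left(13691 + 34682\right) = \left(-37122 - \frac{9}{-5 + 10608}\right) 48373 = \left(-37122 - \frac{9}{10603}\right) 48373 = \left(- \frac{393604575}{10603}\right) 48373 = - \frac{19039834106475}{10603}$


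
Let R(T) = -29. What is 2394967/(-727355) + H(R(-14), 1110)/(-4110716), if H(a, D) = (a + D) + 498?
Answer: -9846177659917/2989949836180 ≈ -3.2931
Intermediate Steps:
H(a, D) = 498 + D + a (H(a, D) = (D + a) + 498 = 498 + D + a)
2394967/(-727355) + H(R(-14), 1110)/(-4110716) = 2394967/(-727355) + (498 + 1110 - 29)/(-4110716) = 2394967*(-1/727355) + 1579*(-1/4110716) = -2394967/727355 - 1579/4110716 = -9846177659917/2989949836180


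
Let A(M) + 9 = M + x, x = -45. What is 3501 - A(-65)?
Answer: 3620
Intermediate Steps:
A(M) = -54 + M (A(M) = -9 + (M - 45) = -9 + (-45 + M) = -54 + M)
3501 - A(-65) = 3501 - (-54 - 65) = 3501 - 1*(-119) = 3501 + 119 = 3620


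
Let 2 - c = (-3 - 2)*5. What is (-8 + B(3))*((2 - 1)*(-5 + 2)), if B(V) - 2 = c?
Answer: -63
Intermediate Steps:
c = 27 (c = 2 - (-3 - 2)*5 = 2 - (-5)*5 = 2 - 1*(-25) = 2 + 25 = 27)
B(V) = 29 (B(V) = 2 + 27 = 29)
(-8 + B(3))*((2 - 1)*(-5 + 2)) = (-8 + 29)*((2 - 1)*(-5 + 2)) = 21*(1*(-3)) = 21*(-3) = -63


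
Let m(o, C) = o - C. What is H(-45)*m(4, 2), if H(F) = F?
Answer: -90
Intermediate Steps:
H(-45)*m(4, 2) = -45*(4 - 1*2) = -45*(4 - 2) = -45*2 = -90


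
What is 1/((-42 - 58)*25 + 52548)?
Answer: 1/50048 ≈ 1.9981e-5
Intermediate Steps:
1/((-42 - 58)*25 + 52548) = 1/(-100*25 + 52548) = 1/(-2500 + 52548) = 1/50048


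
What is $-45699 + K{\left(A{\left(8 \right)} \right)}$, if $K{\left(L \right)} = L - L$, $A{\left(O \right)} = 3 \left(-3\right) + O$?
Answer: $-45699$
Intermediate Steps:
$A{\left(O \right)} = -9 + O$
$K{\left(L \right)} = 0$
$-45699 + K{\left(A{\left(8 \right)} \right)} = -45699 + 0 = -45699$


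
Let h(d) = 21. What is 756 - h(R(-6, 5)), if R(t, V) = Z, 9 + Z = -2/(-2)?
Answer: 735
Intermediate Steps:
Z = -8 (Z = -9 - 2/(-2) = -9 - 2*(-1/2) = -9 + 1 = -8)
R(t, V) = -8
756 - h(R(-6, 5)) = 756 - 1*21 = 756 - 21 = 735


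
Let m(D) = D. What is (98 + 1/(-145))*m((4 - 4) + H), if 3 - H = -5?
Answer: 113672/145 ≈ 783.95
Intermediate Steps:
H = 8 (H = 3 - 1*(-5) = 3 + 5 = 8)
(98 + 1/(-145))*m((4 - 4) + H) = (98 + 1/(-145))*((4 - 4) + 8) = (98 - 1/145)*(0 + 8) = (14209/145)*8 = 113672/145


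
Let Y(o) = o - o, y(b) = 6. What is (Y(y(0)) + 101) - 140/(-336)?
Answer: 1217/12 ≈ 101.42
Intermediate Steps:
Y(o) = 0
(Y(y(0)) + 101) - 140/(-336) = (0 + 101) - 140/(-336) = 101 - 140*(-1/336) = 101 + 5/12 = 1217/12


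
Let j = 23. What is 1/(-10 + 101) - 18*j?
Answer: -37673/91 ≈ -413.99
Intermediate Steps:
1/(-10 + 101) - 18*j = 1/(-10 + 101) - 18*23 = 1/91 - 414 = -37673/91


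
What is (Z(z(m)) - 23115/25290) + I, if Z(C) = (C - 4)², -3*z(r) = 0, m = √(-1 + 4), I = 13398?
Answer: 22614463/1686 ≈ 13413.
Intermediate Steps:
m = √3 ≈ 1.7320
z(r) = 0 (z(r) = -⅓*0 = 0)
Z(C) = (-4 + C)²
(Z(z(m)) - 23115/25290) + I = ((-4 + 0)² - 23115/25290) + 13398 = ((-4)² - 23115*1/25290) + 13398 = (16 - 1541/1686) + 13398 = 25435/1686 + 13398 = 22614463/1686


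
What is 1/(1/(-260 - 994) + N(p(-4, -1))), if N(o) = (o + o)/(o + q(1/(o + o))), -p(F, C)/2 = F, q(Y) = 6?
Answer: 8778/10025 ≈ 0.87561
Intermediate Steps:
p(F, C) = -2*F
N(o) = 2*o/(6 + o) (N(o) = (o + o)/(o + 6) = (2*o)/(6 + o) = 2*o/(6 + o))
1/(1/(-260 - 994) + N(p(-4, -1))) = 1/(1/(-260 - 994) + 2*(-2*(-4))/(6 - 2*(-4))) = 1/(1/(-1254) + 2*8/(6 + 8)) = 1/(-1/1254 + 2*8/14) = 1/(-1/1254 + 2*8*(1/14)) = 1/(-1/1254 + 8/7) = 1/(10025/8778) = 8778/10025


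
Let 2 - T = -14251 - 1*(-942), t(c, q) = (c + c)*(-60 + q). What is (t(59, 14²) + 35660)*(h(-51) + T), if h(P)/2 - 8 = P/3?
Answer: 687354444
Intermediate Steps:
t(c, q) = 2*c*(-60 + q) (t(c, q) = (2*c)*(-60 + q) = 2*c*(-60 + q))
h(P) = 16 + 2*P/3 (h(P) = 16 + 2*(P/3) = 16 + 2*P/3)
T = 13311 (T = 2 - (-14251 - 1*(-942)) = 2 - (-14251 + 942) = 2 - 1*(-13309) = 2 + 13309 = 13311)
(t(59, 14²) + 35660)*(h(-51) + T) = (2*59*(-60 + 14²) + 35660)*((16 + (⅔)*(-51)) + 13311) = (2*59*(-60 + 196) + 35660)*((16 - 34) + 13311) = (2*59*136 + 35660)*(-18 + 13311) = (16048 + 35660)*13293 = 51708*13293 = 687354444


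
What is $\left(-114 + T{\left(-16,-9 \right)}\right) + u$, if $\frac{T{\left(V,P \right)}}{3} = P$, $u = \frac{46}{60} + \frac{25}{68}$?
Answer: $- \frac{142663}{1020} \approx -139.87$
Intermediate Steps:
$u = \frac{1157}{1020}$ ($u = 46 \cdot \frac{1}{60} + 25 \cdot \frac{1}{68} = \frac{23}{30} + \frac{25}{68} = \frac{1157}{1020} \approx 1.1343$)
$T{\left(V,P \right)} = 3 P$
$\left(-114 + T{\left(-16,-9 \right)}\right) + u = \left(-114 + 3 \left(-9\right)\right) + \frac{1157}{1020} = \left(-114 - 27\right) + \frac{1157}{1020} = -141 + \frac{1157}{1020} = - \frac{142663}{1020}$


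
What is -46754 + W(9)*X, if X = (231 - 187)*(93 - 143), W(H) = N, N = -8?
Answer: -29154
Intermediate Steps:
W(H) = -8
X = -2200 (X = 44*(-50) = -2200)
-46754 + W(9)*X = -46754 - 8*(-2200) = -46754 + 17600 = -29154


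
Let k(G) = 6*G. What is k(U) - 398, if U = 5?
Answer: -368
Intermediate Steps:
k(U) - 398 = 6*5 - 398 = 30 - 398 = -368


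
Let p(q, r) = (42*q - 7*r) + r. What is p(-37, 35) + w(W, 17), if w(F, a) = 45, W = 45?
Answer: -1719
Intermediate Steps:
p(q, r) = -6*r + 42*q (p(q, r) = (-7*r + 42*q) + r = -6*r + 42*q)
p(-37, 35) + w(W, 17) = (-6*35 + 42*(-37)) + 45 = (-210 - 1554) + 45 = -1764 + 45 = -1719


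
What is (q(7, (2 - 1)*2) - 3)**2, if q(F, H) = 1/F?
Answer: 400/49 ≈ 8.1633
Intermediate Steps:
(q(7, (2 - 1)*2) - 3)**2 = (1/7 - 3)**2 = (-20/7)**2 = 400/49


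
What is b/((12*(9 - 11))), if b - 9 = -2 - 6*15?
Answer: 83/24 ≈ 3.4583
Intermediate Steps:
b = -83 (b = 9 + (-2 - 6*15) = 9 + (-2 - 90) = 9 - 92 = -83)
b/((12*(9 - 11))) = -83*1/(12*(9 - 11)) = -83/(12*(-2)) = -83/(-24) = -83*(-1/24) = 83/24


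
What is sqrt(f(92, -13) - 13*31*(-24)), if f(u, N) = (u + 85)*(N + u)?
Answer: sqrt(23655) ≈ 153.80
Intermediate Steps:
f(u, N) = (85 + u)*(N + u)
sqrt(f(92, -13) - 13*31*(-24)) = sqrt((92**2 + 85*(-13) + 85*92 - 13*92) - 13*31*(-24)) = sqrt((8464 - 1105 + 7820 - 1196) - 403*(-24)) = sqrt(13983 + 9672) = sqrt(23655)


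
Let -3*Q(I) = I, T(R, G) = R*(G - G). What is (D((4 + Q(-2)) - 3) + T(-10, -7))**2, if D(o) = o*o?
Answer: 625/81 ≈ 7.7160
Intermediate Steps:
T(R, G) = 0 (T(R, G) = R*0 = 0)
Q(I) = -I/3
D(o) = o**2
(D((4 + Q(-2)) - 3) + T(-10, -7))**2 = (((4 - 1/3*(-2)) - 3)**2 + 0)**2 = (((4 + 2/3) - 3)**2 + 0)**2 = ((14/3 - 3)**2 + 0)**2 = ((5/3)**2 + 0)**2 = (25/9 + 0)**2 = (25/9)**2 = 625/81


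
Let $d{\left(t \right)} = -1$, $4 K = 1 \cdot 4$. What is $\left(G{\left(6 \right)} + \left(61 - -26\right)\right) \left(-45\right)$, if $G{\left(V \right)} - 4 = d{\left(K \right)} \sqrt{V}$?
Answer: $-4095 + 45 \sqrt{6} \approx -3984.8$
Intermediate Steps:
$K = 1$ ($K = \frac{1 \cdot 4}{4} = \frac{1}{4} \cdot 4 = 1$)
$G{\left(V \right)} = 4 - \sqrt{V}$
$\left(G{\left(6 \right)} + \left(61 - -26\right)\right) \left(-45\right) = \left(\left(4 - \sqrt{6}\right) + \left(61 - -26\right)\right) \left(-45\right) = \left(\left(4 - \sqrt{6}\right) + \left(61 + 26\right)\right) \left(-45\right) = \left(\left(4 - \sqrt{6}\right) + 87\right) \left(-45\right) = \left(91 - \sqrt{6}\right) \left(-45\right) = -4095 + 45 \sqrt{6}$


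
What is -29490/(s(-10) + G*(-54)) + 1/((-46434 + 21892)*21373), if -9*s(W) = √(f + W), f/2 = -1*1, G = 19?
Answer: 53563796080445803/1863562648913812 - 44235*I*√3/7105564 ≈ 28.743 - 0.010783*I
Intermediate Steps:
f = -2 (f = 2*(-1*1) = 2*(-1) = -2)
s(W) = -√(-2 + W)/9
-29490/(s(-10) + G*(-54)) + 1/((-46434 + 21892)*21373) = -29490/(-√(-2 - 10)/9 + 19*(-54)) + 1/((-46434 + 21892)*21373) = -29490/(-2*I*√3/9 - 1026) + (1/21373)/(-24542) = -29490/(-2*I*√3/9 - 1026) - 1/24542*1/21373 = -29490/(-2*I*√3/9 - 1026) - 1/524536166 = -29490/(-1026 - 2*I*√3/9) - 1/524536166 = -1/524536166 - 29490/(-1026 - 2*I*√3/9)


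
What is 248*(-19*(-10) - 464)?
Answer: -67952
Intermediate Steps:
248*(-19*(-10) - 464) = 248*(190 - 464) = 248*(-274) = -67952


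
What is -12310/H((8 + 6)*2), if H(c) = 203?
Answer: -12310/203 ≈ -60.640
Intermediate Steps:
-12310/H((8 + 6)*2) = -12310/203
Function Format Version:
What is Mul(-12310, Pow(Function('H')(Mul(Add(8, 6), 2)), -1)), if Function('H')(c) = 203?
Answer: Rational(-12310, 203) ≈ -60.640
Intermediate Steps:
Mul(-12310, Pow(Function('H')(Mul(Add(8, 6), 2)), -1)) = Mul(-12310, Pow(203, -1)) = Mul(-12310, Rational(1, 203)) = Rational(-12310, 203)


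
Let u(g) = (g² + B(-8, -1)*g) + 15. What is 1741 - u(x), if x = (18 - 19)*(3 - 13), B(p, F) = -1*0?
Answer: 1626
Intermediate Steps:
B(p, F) = 0
x = 10 (x = -1*(-10) = 10)
u(g) = 15 + g² (u(g) = (g² + 0*g) + 15 = (g² + 0) + 15 = g² + 15 = 15 + g²)
1741 - u(x) = 1741 - (15 + 10²) = 1741 - (15 + 100) = 1741 - 1*115 = 1741 - 115 = 1626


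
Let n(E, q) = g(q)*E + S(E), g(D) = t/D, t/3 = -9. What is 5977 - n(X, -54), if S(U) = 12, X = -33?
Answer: 11963/2 ≈ 5981.5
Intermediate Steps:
t = -27 (t = 3*(-9) = -27)
g(D) = -27/D
n(E, q) = 12 - 27*E/q (n(E, q) = (-27/q)*E + 12 = -27*E/q + 12 = 12 - 27*E/q)
5977 - n(X, -54) = 5977 - (12 - 27*(-33)/(-54)) = 5977 - (12 - 27*(-33)*(-1/54)) = 5977 - (12 - 33/2) = 5977 - 1*(-9/2) = 5977 + 9/2 = 11963/2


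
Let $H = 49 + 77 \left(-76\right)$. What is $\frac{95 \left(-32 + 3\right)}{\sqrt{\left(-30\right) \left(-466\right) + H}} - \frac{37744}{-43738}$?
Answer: $\frac{18872}{21869} - \frac{2755 \sqrt{8177}}{8177} \approx -29.604$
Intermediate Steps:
$H = -5803$ ($H = 49 - 5852 = -5803$)
$\frac{95 \left(-32 + 3\right)}{\sqrt{\left(-30\right) \left(-466\right) + H}} - \frac{37744}{-43738} = \frac{95 \left(-32 + 3\right)}{\sqrt{\left(-30\right) \left(-466\right) - 5803}} - \frac{37744}{-43738} = \frac{95 \left(-29\right)}{\sqrt{13980 - 5803}} - - \frac{18872}{21869} = - \frac{2755}{\sqrt{8177}} + \frac{18872}{21869} = - 2755 \frac{\sqrt{8177}}{8177} + \frac{18872}{21869} = - \frac{2755 \sqrt{8177}}{8177} + \frac{18872}{21869} = \frac{18872}{21869} - \frac{2755 \sqrt{8177}}{8177}$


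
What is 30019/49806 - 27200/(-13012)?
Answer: 436332607/162018918 ≈ 2.6931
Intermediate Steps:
30019/49806 - 27200/(-13012) = 30019*(1/49806) - 27200*(-1/13012) = 30019/49806 + 6800/3253 = 436332607/162018918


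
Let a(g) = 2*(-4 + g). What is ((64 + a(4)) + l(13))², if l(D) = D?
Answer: 5929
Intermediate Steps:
a(g) = -8 + 2*g
((64 + a(4)) + l(13))² = ((64 + (-8 + 2*4)) + 13)² = ((64 + (-8 + 8)) + 13)² = ((64 + 0) + 13)² = (64 + 13)² = 77² = 5929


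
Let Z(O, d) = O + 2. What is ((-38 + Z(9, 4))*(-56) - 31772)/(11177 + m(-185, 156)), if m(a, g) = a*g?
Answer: 30260/17683 ≈ 1.7112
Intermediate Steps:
Z(O, d) = 2 + O
((-38 + Z(9, 4))*(-56) - 31772)/(11177 + m(-185, 156)) = ((-38 + (2 + 9))*(-56) - 31772)/(11177 - 185*156) = ((-38 + 11)*(-56) - 31772)/(11177 - 28860) = (-27*(-56) - 31772)/(-17683) = (1512 - 31772)*(-1/17683) = -30260*(-1/17683) = 30260/17683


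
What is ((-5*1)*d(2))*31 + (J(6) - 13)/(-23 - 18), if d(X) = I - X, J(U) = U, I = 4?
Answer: -12703/41 ≈ -309.83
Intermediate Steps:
d(X) = 4 - X
((-5*1)*d(2))*31 + (J(6) - 13)/(-23 - 18) = ((-5*1)*(4 - 1*2))*31 + (6 - 13)/(-23 - 18) = -5*(4 - 2)*31 - 7/(-41) = -5*2*31 - 7*(-1/41) = -10*31 + 7/41 = -310 + 7/41 = -12703/41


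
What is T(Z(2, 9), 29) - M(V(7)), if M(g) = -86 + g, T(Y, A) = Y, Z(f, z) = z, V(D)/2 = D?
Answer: 81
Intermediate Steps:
V(D) = 2*D
T(Z(2, 9), 29) - M(V(7)) = 9 - (-86 + 2*7) = 9 - (-86 + 14) = 9 - 1*(-72) = 9 + 72 = 81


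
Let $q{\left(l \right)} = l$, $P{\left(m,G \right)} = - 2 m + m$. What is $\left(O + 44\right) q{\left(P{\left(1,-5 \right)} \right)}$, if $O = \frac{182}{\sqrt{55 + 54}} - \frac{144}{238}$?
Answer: $- \frac{5164}{119} - \frac{182 \sqrt{109}}{109} \approx -60.827$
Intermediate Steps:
$P{\left(m,G \right)} = - m$
$O = - \frac{72}{119} + \frac{182 \sqrt{109}}{109}$ ($O = \frac{182}{\sqrt{109}} - \frac{72}{119} = 182 \frac{\sqrt{109}}{109} - \frac{72}{119} = \frac{182 \sqrt{109}}{109} - \frac{72}{119} = - \frac{72}{119} + \frac{182 \sqrt{109}}{109} \approx 16.827$)
$\left(O + 44\right) q{\left(P{\left(1,-5 \right)} \right)} = \left(\left(- \frac{72}{119} + \frac{182 \sqrt{109}}{109}\right) + 44\right) \left(\left(-1\right) 1\right) = \left(\frac{5164}{119} + \frac{182 \sqrt{109}}{109}\right) \left(-1\right) = - \frac{5164}{119} - \frac{182 \sqrt{109}}{109}$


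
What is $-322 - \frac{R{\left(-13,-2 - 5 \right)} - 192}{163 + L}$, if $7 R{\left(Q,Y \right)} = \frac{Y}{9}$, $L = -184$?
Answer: $- \frac{8941}{27} \approx -331.15$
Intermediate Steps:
$R{\left(Q,Y \right)} = \frac{Y}{63}$ ($R{\left(Q,Y \right)} = \frac{Y \frac{1}{9}}{7} = \frac{\frac{1}{9} Y}{7} = \frac{Y}{63}$)
$-322 - \frac{R{\left(-13,-2 - 5 \right)} - 192}{163 + L} = -322 - \frac{\frac{-2 - 5}{63} - 192}{163 - 184} = -322 - \frac{\frac{-2 - 5}{63} - 192}{-21} = -322 - \left(\frac{1}{63} \left(-7\right) - 192\right) \left(- \frac{1}{21}\right) = -322 - \left(- \frac{1}{9} - 192\right) \left(- \frac{1}{21}\right) = -322 - \left(- \frac{1729}{9}\right) \left(- \frac{1}{21}\right) = -322 - \frac{247}{27} = - \frac{8941}{27}$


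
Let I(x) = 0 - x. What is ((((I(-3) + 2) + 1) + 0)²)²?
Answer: 1296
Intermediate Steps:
I(x) = -x
((((I(-3) + 2) + 1) + 0)²)² = ((((-1*(-3) + 2) + 1) + 0)²)² = ((((3 + 2) + 1) + 0)²)² = (((5 + 1) + 0)²)² = ((6 + 0)²)² = (6²)² = 36² = 1296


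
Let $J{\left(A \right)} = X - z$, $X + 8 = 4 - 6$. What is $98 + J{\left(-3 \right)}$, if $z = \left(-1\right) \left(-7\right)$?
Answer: $81$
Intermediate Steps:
$z = 7$
$X = -10$ ($X = -8 + \left(4 - 6\right) = -8 - 2 = -10$)
$J{\left(A \right)} = -17$ ($J{\left(A \right)} = -10 - 7 = -17$)
$98 + J{\left(-3 \right)} = 98 - 17 = 81$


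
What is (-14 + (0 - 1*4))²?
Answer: 324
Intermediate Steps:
(-14 + (0 - 1*4))² = (-14 + (0 - 4))² = (-14 - 4)² = (-18)² = 324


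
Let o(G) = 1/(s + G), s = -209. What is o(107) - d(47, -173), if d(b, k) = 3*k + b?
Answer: 48143/102 ≈ 471.99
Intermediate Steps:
d(b, k) = b + 3*k
o(G) = 1/(-209 + G)
o(107) - d(47, -173) = 1/(-209 + 107) - (47 + 3*(-173)) = 1/(-102) - (47 - 519) = -1/102 - 1*(-472) = -1/102 + 472 = 48143/102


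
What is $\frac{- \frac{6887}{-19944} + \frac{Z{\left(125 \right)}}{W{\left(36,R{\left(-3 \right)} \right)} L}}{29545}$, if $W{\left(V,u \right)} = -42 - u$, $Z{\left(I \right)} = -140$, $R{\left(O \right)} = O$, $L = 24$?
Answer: $\frac{128311}{7660191240} \approx 1.675 \cdot 10^{-5}$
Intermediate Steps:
$\frac{- \frac{6887}{-19944} + \frac{Z{\left(125 \right)}}{W{\left(36,R{\left(-3 \right)} \right)} L}}{29545} = \frac{- \frac{6887}{-19944} - \frac{140}{\left(-42 - -3\right) 24}}{29545} = \left(\left(-6887\right) \left(- \frac{1}{19944}\right) - \frac{140}{\left(-42 + 3\right) 24}\right) \frac{1}{29545} = \left(\frac{6887}{19944} - \frac{140}{\left(-39\right) 24}\right) \frac{1}{29545} = \left(\frac{6887}{19944} - \frac{140}{-936}\right) \frac{1}{29545} = \left(\frac{6887}{19944} - - \frac{35}{234}\right) \frac{1}{29545} = \left(\frac{6887}{19944} + \frac{35}{234}\right) \frac{1}{29545} = \frac{128311}{259272} \cdot \frac{1}{29545} = \frac{128311}{7660191240}$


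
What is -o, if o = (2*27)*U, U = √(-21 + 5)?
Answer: -216*I ≈ -216.0*I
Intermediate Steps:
U = 4*I (U = √(-16) = 4*I ≈ 4.0*I)
o = 216*I (o = (2*27)*(4*I) = 54*(4*I) = 216*I ≈ 216.0*I)
-o = -216*I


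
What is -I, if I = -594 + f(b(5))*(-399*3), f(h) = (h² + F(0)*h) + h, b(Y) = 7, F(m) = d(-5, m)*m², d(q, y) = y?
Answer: 67626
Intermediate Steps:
F(m) = m³ (F(m) = m*m² = m³)
f(h) = h + h² (f(h) = (h² + 0³*h) + h = (h² + 0*h) + h = (h² + 0) + h = h² + h = h + h²)
I = -67626 (I = -594 + (7*(1 + 7))*(-399*3) = -594 + (7*8)*(-1197) = -594 + 56*(-1197) = -594 - 67032 = -67626)
-I = -1*(-67626) = 67626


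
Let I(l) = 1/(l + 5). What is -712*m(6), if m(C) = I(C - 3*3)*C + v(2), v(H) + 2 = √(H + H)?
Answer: -2136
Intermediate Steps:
v(H) = -2 + √2*√H (v(H) = -2 + √(H + H) = -2 + √(2*H) = -2 + √2*√H)
I(l) = 1/(5 + l)
m(C) = C/(-4 + C) (m(C) = C/(5 + (C - 3*3)) + (-2 + √2*√2) = C/(5 + (C - 9)) + (-2 + 2) = C/(5 + (-9 + C)) + 0 = C/(-4 + C) + 0 = C/(-4 + C))
-712*m(6) = -4272/(-4 + 6) = -4272/2 = -712*3 = -2136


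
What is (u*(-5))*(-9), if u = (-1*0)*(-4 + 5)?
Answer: 0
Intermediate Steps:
u = 0 (u = 0*1 = 0)
(u*(-5))*(-9) = (0*(-5))*(-9) = 0*(-9) = 0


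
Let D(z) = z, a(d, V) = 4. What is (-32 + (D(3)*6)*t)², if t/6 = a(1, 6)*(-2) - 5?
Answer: 2062096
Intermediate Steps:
t = -78 (t = 6*(4*(-2) - 5) = 6*(-8 - 5) = 6*(-13) = -78)
(-32 + (D(3)*6)*t)² = (-32 + (3*6)*(-78))² = (-32 + 18*(-78))² = (-32 - 1404)² = (-1436)² = 2062096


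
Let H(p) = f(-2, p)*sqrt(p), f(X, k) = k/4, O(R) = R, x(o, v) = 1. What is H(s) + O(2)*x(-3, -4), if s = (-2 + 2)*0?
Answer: 2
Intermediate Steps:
f(X, k) = k/4
s = 0 (s = 0*0 = 0)
H(p) = p**(3/2)/4 (H(p) = (p/4)*sqrt(p) = p**(3/2)/4)
H(s) + O(2)*x(-3, -4) = 0**(3/2)/4 + 2*1 = (1/4)*0 + 2 = 0 + 2 = 2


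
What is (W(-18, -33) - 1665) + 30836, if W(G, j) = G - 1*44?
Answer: 29109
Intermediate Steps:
W(G, j) = -44 + G (W(G, j) = G - 44 = -44 + G)
(W(-18, -33) - 1665) + 30836 = ((-44 - 18) - 1665) + 30836 = (-62 - 1665) + 30836 = -1727 + 30836 = 29109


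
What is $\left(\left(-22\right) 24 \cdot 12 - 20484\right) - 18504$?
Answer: $-45324$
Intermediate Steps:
$\left(\left(-22\right) 24 \cdot 12 - 20484\right) - 18504 = \left(\left(-528\right) 12 - 20484\right) - 18504 = \left(-6336 - 20484\right) - 18504 = -26820 - 18504 = -45324$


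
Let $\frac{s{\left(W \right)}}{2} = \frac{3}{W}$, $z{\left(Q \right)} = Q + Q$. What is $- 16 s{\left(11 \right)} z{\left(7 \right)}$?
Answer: $- \frac{1344}{11} \approx -122.18$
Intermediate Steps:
$z{\left(Q \right)} = 2 Q$
$s{\left(W \right)} = \frac{6}{W}$ ($s{\left(W \right)} = 2 \frac{3}{W} = \frac{6}{W}$)
$- 16 s{\left(11 \right)} z{\left(7 \right)} = - 16 \cdot \frac{6}{11} \cdot 2 \cdot 7 = - 16 \cdot 6 \cdot \frac{1}{11} \cdot 14 = \left(-16\right) \frac{6}{11} \cdot 14 = \left(- \frac{96}{11}\right) 14 = - \frac{1344}{11}$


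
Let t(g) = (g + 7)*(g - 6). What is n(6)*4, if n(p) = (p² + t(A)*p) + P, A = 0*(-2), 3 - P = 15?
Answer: -912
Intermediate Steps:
P = -12 (P = 3 - 1*15 = 3 - 15 = -12)
A = 0
t(g) = (-6 + g)*(7 + g) (t(g) = (7 + g)*(-6 + g) = (-6 + g)*(7 + g))
n(p) = -12 + p² - 42*p (n(p) = (p² + (-42 + 0 + 0²)*p) - 12 = (p² + (-42 + 0 + 0)*p) - 12 = (p² - 42*p) - 12 = -12 + p² - 42*p)
n(6)*4 = (-12 + 6² - 42*6)*4 = (-12 + 36 - 252)*4 = -228*4 = -912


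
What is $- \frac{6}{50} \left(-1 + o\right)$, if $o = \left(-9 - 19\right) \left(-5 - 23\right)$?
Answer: $- \frac{2349}{25} \approx -93.96$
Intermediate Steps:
$o = 784$ ($o = \left(-28\right) \left(-28\right) = 784$)
$- \frac{6}{50} \left(-1 + o\right) = - \frac{6}{50} \left(-1 + 784\right) = \left(-6\right) \frac{1}{50} \cdot 783 = \left(- \frac{3}{25}\right) 783 = - \frac{2349}{25}$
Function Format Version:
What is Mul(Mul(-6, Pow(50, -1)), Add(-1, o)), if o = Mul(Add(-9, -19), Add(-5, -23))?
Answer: Rational(-2349, 25) ≈ -93.960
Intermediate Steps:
o = 784 (o = Mul(-28, -28) = 784)
Mul(Mul(-6, Pow(50, -1)), Add(-1, o)) = Mul(Mul(-6, Pow(50, -1)), Add(-1, 784)) = Mul(Mul(-6, Rational(1, 50)), 783) = Mul(Rational(-3, 25), 783) = Rational(-2349, 25)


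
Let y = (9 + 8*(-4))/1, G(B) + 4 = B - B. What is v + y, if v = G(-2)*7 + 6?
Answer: -45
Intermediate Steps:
G(B) = -4 (G(B) = -4 + (B - B) = -4 + 0 = -4)
v = -22 (v = -4*7 + 6 = -28 + 6 = -22)
y = -23 (y = (9 - 32)*1 = -23*1 = -23)
v + y = -22 - 23 = -45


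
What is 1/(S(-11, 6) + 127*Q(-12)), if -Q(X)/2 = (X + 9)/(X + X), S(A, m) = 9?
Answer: -4/91 ≈ -0.043956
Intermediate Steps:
Q(X) = -(9 + X)/X (Q(X) = -2*(X + 9)/(X + X) = -2*(9 + X)/(2*X) = -2*(9 + X)*1/(2*X) = -(9 + X)/X)
1/(S(-11, 6) + 127*Q(-12)) = 1/(9 + 127*((-9 - 1*(-12))/(-12))) = 1/(9 + 127*(-(-9 + 12)/12)) = 1/(9 + 127*(-1/12*3)) = 1/(9 + 127*(-¼)) = 1/(9 - 127/4) = 1/(-91/4) = -4/91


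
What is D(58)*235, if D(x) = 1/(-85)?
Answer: -47/17 ≈ -2.7647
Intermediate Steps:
D(x) = -1/85
D(58)*235 = -1/85*235 = -47/17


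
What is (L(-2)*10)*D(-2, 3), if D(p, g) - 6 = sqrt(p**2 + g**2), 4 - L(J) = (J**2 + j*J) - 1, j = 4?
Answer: 540 + 90*sqrt(13) ≈ 864.50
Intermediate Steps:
L(J) = 5 - J**2 - 4*J (L(J) = 4 - ((J**2 + 4*J) - 1) = 4 - (-1 + J**2 + 4*J) = 4 + (1 - J**2 - 4*J) = 5 - J**2 - 4*J)
D(p, g) = 6 + sqrt(g**2 + p**2) (D(p, g) = 6 + sqrt(p**2 + g**2) = 6 + sqrt(g**2 + p**2))
(L(-2)*10)*D(-2, 3) = ((5 - 1*(-2)**2 - 4*(-2))*10)*(6 + sqrt(3**2 + (-2)**2)) = ((5 - 1*4 + 8)*10)*(6 + sqrt(9 + 4)) = ((5 - 4 + 8)*10)*(6 + sqrt(13)) = (9*10)*(6 + sqrt(13)) = 90*(6 + sqrt(13)) = 540 + 90*sqrt(13)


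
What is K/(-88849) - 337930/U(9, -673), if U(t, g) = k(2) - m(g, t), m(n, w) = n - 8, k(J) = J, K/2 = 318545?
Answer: -30459875040/60683867 ≈ -501.94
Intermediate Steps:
K = 637090 (K = 2*318545 = 637090)
m(n, w) = -8 + n
U(t, g) = 10 - g (U(t, g) = 2 - (-8 + g) = 2 + (8 - g) = 10 - g)
K/(-88849) - 337930/U(9, -673) = 637090/(-88849) - 337930/(10 - 1*(-673)) = 637090*(-1/88849) - 337930/(10 + 673) = -637090/88849 - 337930/683 = -30459875040/60683867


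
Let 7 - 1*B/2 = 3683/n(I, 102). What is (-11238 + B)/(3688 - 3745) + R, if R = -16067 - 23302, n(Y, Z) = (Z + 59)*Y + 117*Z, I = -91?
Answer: -6066549419/154869 ≈ -39172.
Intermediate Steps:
n(Y, Z) = 117*Z + Y*(59 + Z) (n(Y, Z) = (59 + Z)*Y + 117*Z = Y*(59 + Z) + 117*Z = 117*Z + Y*(59 + Z))
B = 45404/2717 (B = 14 - 7366/(59*(-91) + 117*102 - 91*102) = 14 - 7366/(-5369 + 11934 - 9282) = 14 - 7366/(-2717) = 14 - 7366*(-1)/2717 = 14 - 2*(-3683/2717) = 14 + 7366/2717 = 45404/2717 ≈ 16.711)
R = -39369
(-11238 + B)/(3688 - 3745) + R = (-11238 + 45404/2717)/(3688 - 3745) - 39369 = -30488242/2717/(-57) - 39369 = -30488242/2717*(-1/57) - 39369 = 30488242/154869 - 39369 = -6066549419/154869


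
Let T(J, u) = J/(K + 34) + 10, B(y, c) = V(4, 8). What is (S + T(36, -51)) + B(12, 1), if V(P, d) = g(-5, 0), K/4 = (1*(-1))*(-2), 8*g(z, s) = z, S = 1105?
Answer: 62453/56 ≈ 1115.2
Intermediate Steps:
g(z, s) = z/8
K = 8 (K = 4*((1*(-1))*(-2)) = 4*(-1*(-2)) = 4*2 = 8)
V(P, d) = -5/8 (V(P, d) = (⅛)*(-5) = -5/8)
B(y, c) = -5/8
T(J, u) = 10 + J/42 (T(J, u) = J/(8 + 34) + 10 = J/42 + 10 = 10 + J/42)
(S + T(36, -51)) + B(12, 1) = (1105 + (10 + (1/42)*36)) - 5/8 = (1105 + (10 + 6/7)) - 5/8 = (1105 + 76/7) - 5/8 = 7811/7 - 5/8 = 62453/56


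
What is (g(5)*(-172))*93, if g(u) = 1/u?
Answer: -15996/5 ≈ -3199.2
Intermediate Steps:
(g(5)*(-172))*93 = (-172/5)*93 = ((1/5)*(-172))*93 = -172/5*93 = -15996/5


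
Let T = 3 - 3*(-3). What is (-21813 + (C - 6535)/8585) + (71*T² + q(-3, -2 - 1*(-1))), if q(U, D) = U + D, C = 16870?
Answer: -19903114/1717 ≈ -11592.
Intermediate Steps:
T = 12 (T = 3 + 9 = 12)
q(U, D) = D + U
(-21813 + (C - 6535)/8585) + (71*T² + q(-3, -2 - 1*(-1))) = (-21813 + (16870 - 6535)/8585) + (71*12² + ((-2 - 1*(-1)) - 3)) = (-21813 + 10335*(1/8585)) + (71*144 + ((-2 + 1) - 3)) = (-21813 + 2067/1717) + (10224 + (-1 - 3)) = -37450854/1717 + (10224 - 4) = -37450854/1717 + 10220 = -19903114/1717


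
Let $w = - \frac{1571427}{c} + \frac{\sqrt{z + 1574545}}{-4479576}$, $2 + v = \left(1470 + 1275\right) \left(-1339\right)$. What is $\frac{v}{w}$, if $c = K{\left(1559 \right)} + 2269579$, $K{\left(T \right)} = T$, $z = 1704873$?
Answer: $\frac{3655966593751274219038032009456}{688223654461532533169971} - \frac{1179545294771491706829564 \sqrt{3279418}}{688223654461532533169971} \approx 5.3091 \cdot 10^{6}$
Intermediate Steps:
$c = 2271138$ ($c = 1559 + 2269579 = 2271138$)
$v = -3675557$ ($v = -2 + \left(1470 + 1275\right) \left(-1339\right) = -2 + 2745 \left(-1339\right) = -2 - 3675555 = -3675557$)
$w = - \frac{523809}{757046} - \frac{\sqrt{3279418}}{4479576}$ ($w = - \frac{1571427}{2271138} + \frac{\sqrt{1704873 + 1574545}}{-4479576} = \left(-1571427\right) \frac{1}{2271138} + \sqrt{3279418} \left(- \frac{1}{4479576}\right) = - \frac{523809}{757046} - \frac{\sqrt{3279418}}{4479576} \approx -0.69232$)
$\frac{v}{w} = - \frac{3675557}{- \frac{523809}{757046} - \frac{\sqrt{3279418}}{4479576}}$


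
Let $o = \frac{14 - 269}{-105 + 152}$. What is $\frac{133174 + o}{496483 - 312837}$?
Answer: $\frac{6258923}{8631362} \approx 0.72514$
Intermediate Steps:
$o = - \frac{255}{47} \approx -5.4255$
$\frac{133174 + o}{496483 - 312837} = \frac{133174 - \frac{255}{47}}{496483 - 312837} = \frac{6258923}{47 \cdot 183646} = \frac{6258923}{47} \cdot \frac{1}{183646} = \frac{6258923}{8631362}$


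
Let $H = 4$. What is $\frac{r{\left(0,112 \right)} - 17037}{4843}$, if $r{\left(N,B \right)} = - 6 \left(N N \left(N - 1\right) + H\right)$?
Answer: $- \frac{17061}{4843} \approx -3.5228$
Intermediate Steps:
$r{\left(N,B \right)} = -24 - 6 N^{2} \left(-1 + N\right)$ ($r{\left(N,B \right)} = - 6 \left(N N \left(N - 1\right) + 4\right) = - 6 \left(N^{2} \left(-1 + N\right) + 4\right) = - 6 \left(4 + N^{2} \left(-1 + N\right)\right) = -24 - 6 N^{2} \left(-1 + N\right)$)
$\frac{r{\left(0,112 \right)} - 17037}{4843} = \frac{\left(-24 - 6 \cdot 0^{3} + 6 \cdot 0^{2}\right) - 17037}{4843} = \left(\left(-24 - 0 + 6 \cdot 0\right) - 17037\right) \frac{1}{4843} = \left(\left(-24 + 0 + 0\right) - 17037\right) \frac{1}{4843} = \left(-24 - 17037\right) \frac{1}{4843} = \left(-17061\right) \frac{1}{4843} = - \frac{17061}{4843}$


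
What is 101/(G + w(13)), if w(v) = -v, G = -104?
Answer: -101/117 ≈ -0.86325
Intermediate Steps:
101/(G + w(13)) = 101/(-104 - 1*13) = 101/(-104 - 13) = 101/(-117) = 101*(-1/117) = -101/117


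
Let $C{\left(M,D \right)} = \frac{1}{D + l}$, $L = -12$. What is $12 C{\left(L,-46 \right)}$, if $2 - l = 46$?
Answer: $- \frac{2}{15} \approx -0.13333$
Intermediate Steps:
$l = -44$ ($l = 2 - 46 = -44$)
$C{\left(M,D \right)} = \frac{1}{-44 + D}$ ($C{\left(M,D \right)} = \frac{1}{D - 44} = \frac{1}{-44 + D}$)
$12 C{\left(L,-46 \right)} = \frac{12}{-44 - 46} = \frac{12}{-90} = 12 \left(- \frac{1}{90}\right) = - \frac{2}{15}$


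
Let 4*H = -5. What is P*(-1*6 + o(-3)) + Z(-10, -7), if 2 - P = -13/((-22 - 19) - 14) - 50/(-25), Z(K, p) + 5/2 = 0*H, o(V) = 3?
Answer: -197/110 ≈ -1.7909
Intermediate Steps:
H = -5/4 (H = (¼)*(-5) = -5/4 ≈ -1.2500)
Z(K, p) = -5/2 (Z(K, p) = -5/2 + 0*(-5/4) = -5/2 + 0 = -5/2)
P = -13/55 (P = 2 - (-13/((-22 - 19) - 14) - 50/(-25)) = 2 - (-13/(-41 - 14) - 50*(-1/25)) = 2 - (-13/(-55) + 2) = 2 - (-13*(-1/55) + 2) = 2 - (13/55 + 2) = 2 - 1*123/55 = 2 - 123/55 = -13/55 ≈ -0.23636)
P*(-1*6 + o(-3)) + Z(-10, -7) = -13*(-1*6 + 3)/55 - 5/2 = -13*(-6 + 3)/55 - 5/2 = -13/55*(-3) - 5/2 = 39/55 - 5/2 = -197/110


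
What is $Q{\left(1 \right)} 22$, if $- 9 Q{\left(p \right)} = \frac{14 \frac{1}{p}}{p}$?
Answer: $- \frac{308}{9} \approx -34.222$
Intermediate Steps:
$Q{\left(p \right)} = - \frac{14}{9 p^{2}}$ ($Q{\left(p \right)} = - \frac{\frac{14}{p} \frac{1}{p}}{9} = - \frac{14 \frac{1}{p^{2}}}{9} = - \frac{14}{9 p^{2}}$)
$Q{\left(1 \right)} 22 = - \frac{14}{9 \cdot 1} \cdot 22 = \left(- \frac{14}{9}\right) 1 \cdot 22 = \left(- \frac{14}{9}\right) 22 = - \frac{308}{9}$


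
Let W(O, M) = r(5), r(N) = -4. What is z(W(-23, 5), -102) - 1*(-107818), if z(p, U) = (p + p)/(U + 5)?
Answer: 10458354/97 ≈ 1.0782e+5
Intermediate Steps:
W(O, M) = -4
z(p, U) = 2*p/(5 + U) (z(p, U) = (2*p)/(5 + U) = 2*p/(5 + U))
z(W(-23, 5), -102) - 1*(-107818) = 2*(-4)/(5 - 102) - 1*(-107818) = 2*(-4)/(-97) + 107818 = 2*(-4)*(-1/97) + 107818 = 8/97 + 107818 = 10458354/97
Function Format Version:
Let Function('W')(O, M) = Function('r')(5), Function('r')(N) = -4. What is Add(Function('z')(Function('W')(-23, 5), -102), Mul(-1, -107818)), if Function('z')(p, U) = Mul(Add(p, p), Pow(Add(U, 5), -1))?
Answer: Rational(10458354, 97) ≈ 1.0782e+5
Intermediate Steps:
Function('W')(O, M) = -4
Function('z')(p, U) = Mul(2, p, Pow(Add(5, U), -1)) (Function('z')(p, U) = Mul(Mul(2, p), Pow(Add(5, U), -1)) = Mul(2, p, Pow(Add(5, U), -1)))
Add(Function('z')(Function('W')(-23, 5), -102), Mul(-1, -107818)) = Add(Mul(2, -4, Pow(Add(5, -102), -1)), Mul(-1, -107818)) = Add(Mul(2, -4, Pow(-97, -1)), 107818) = Add(Mul(2, -4, Rational(-1, 97)), 107818) = Add(Rational(8, 97), 107818) = Rational(10458354, 97)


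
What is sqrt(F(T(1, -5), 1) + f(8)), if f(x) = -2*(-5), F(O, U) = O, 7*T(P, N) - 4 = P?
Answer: 5*sqrt(21)/7 ≈ 3.2733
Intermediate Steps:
T(P, N) = 4/7 + P/7
f(x) = 10
sqrt(F(T(1, -5), 1) + f(8)) = sqrt((4/7 + (1/7)*1) + 10) = sqrt((4/7 + 1/7) + 10) = sqrt(5/7 + 10) = sqrt(75/7) = 5*sqrt(21)/7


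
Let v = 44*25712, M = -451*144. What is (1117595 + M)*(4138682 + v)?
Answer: 5547481296510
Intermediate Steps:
M = -64944
v = 1131328
(1117595 + M)*(4138682 + v) = (1117595 - 64944)*(4138682 + 1131328) = 1052651*5270010 = 5547481296510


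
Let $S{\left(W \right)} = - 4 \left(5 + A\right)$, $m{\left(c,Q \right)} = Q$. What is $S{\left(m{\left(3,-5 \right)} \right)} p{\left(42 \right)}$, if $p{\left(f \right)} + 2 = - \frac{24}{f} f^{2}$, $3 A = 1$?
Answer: $\frac{64640}{3} \approx 21547.0$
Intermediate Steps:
$A = \frac{1}{3}$ ($A = \frac{1}{3} \cdot 1 = \frac{1}{3} \approx 0.33333$)
$S{\left(W \right)} = - \frac{64}{3}$ ($S{\left(W \right)} = - 4 \left(5 + \frac{1}{3}\right) = \left(-4\right) \frac{16}{3} = - \frac{64}{3}$)
$p{\left(f \right)} = -2 - 24 f$ ($p{\left(f \right)} = -2 + - \frac{24}{f} f^{2} = -2 - 24 f$)
$S{\left(m{\left(3,-5 \right)} \right)} p{\left(42 \right)} = - \frac{64 \left(-2 - 1008\right)}{3} = \left(- \frac{64}{3}\right) \left(-1010\right) = \frac{64640}{3}$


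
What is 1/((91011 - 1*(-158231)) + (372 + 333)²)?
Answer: 1/746267 ≈ 1.3400e-6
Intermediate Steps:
1/((91011 - 1*(-158231)) + (372 + 333)²) = 1/((91011 + 158231) + 705²) = 1/(249242 + 497025) = 1/746267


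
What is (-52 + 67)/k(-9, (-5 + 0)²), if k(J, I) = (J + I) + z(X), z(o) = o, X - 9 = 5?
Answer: ½ ≈ 0.50000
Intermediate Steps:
X = 14 (X = 9 + 5 = 14)
k(J, I) = 14 + I + J (k(J, I) = (J + I) + 14 = (I + J) + 14 = 14 + I + J)
(-52 + 67)/k(-9, (-5 + 0)²) = (-52 + 67)/(14 + (-5 + 0)² - 9) = 15/(14 + (-5)² - 9) = 15/(14 + 25 - 9) = 15/30 = (1/30)*15 = ½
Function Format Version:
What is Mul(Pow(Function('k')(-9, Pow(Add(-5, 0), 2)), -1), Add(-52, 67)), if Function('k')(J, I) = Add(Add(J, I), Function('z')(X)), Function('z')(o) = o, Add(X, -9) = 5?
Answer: Rational(1, 2) ≈ 0.50000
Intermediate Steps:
X = 14 (X = Add(9, 5) = 14)
Function('k')(J, I) = Add(14, I, J) (Function('k')(J, I) = Add(Add(J, I), 14) = Add(Add(I, J), 14) = Add(14, I, J))
Mul(Pow(Function('k')(-9, Pow(Add(-5, 0), 2)), -1), Add(-52, 67)) = Mul(Pow(Add(14, Pow(Add(-5, 0), 2), -9), -1), Add(-52, 67)) = Mul(Pow(Add(14, Pow(-5, 2), -9), -1), 15) = Mul(Pow(Add(14, 25, -9), -1), 15) = Mul(Pow(30, -1), 15) = Mul(Rational(1, 30), 15) = Rational(1, 2)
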